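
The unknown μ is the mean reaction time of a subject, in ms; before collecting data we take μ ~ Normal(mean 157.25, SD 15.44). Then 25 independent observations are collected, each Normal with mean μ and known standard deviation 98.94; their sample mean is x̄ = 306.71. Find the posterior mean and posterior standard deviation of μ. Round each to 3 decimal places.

With known σ, the Normal prior is conjugate. Weight on the data is w = (n/σ²)/(n/σ² + 1/τ₀²) = 0.00255385/(0.00255385+0.00419474) = 0.37843.
Posterior mean = w·x̄ + (1−w)·μ₀ = 0.37843·306.71 + 0.62157·157.25 = 213.810. Posterior variance = 1/(0.00255385+0.00419474) = 148.179, so SD = 12.173.

Posterior mean ≈ 213.810; posterior SD ≈ 12.173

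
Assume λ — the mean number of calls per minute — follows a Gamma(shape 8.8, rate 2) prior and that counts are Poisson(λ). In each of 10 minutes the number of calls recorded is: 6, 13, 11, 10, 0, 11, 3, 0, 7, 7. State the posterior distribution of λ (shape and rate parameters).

Posterior: Gamma(shape=76.8, rate=12)

The Poisson likelihood adds the total count to the shape and the number of exposure periods to the rate. Here ∑xᵢ = 68 and n = 10, so shape 8.8→76.8 and rate 2→12.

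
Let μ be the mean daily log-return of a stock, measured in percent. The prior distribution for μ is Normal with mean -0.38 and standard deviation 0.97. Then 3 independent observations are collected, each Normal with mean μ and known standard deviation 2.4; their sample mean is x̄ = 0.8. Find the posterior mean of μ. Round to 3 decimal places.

Posterior mean ≈ 0.008

With known σ, the Normal prior is conjugate. Weight on the data is w = (n/σ²)/(n/σ² + 1/τ₀²) = 0.520833/(0.520833+1.06281) = 0.32888.
Posterior mean = w·x̄ + (1−w)·μ₀ = 0.32888·0.8 + 0.67112·-0.38 = 0.008.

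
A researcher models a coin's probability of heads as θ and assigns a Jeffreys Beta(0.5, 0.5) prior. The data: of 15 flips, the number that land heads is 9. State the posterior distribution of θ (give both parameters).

Observing 9 successes and 6 failures updates Beta(0.5, 0.5) by adding the success and failure counts to the two shape parameters: α = 0.5+9 = 9.5, β = 0.5+6 = 6.5.

Posterior: Beta(9.5, 6.5)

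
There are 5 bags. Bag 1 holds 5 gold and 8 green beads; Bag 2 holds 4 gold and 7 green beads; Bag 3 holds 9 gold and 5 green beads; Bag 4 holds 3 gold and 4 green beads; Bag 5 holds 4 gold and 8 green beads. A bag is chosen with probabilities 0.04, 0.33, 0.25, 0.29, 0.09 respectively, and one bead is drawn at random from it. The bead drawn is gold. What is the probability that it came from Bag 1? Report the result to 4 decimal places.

Tabulate prior·likelihood by source: [1] prior 0.04, lik 0.3846, product 0.01538; [2] prior 0.33, lik 0.3636, product 0.1200; [3] prior 0.25, lik 0.6429, product 0.1607; [4] prior 0.29, lik 0.4286, product 0.1243; [5] prior 0.09, lik 0.3333, product 0.03000.
Normalizing constant = 0.45038; the posterior for Bag 1 is its product over the sum, 0.01538/0.45038 = 0.0342.

Posterior probability ≈ 0.0342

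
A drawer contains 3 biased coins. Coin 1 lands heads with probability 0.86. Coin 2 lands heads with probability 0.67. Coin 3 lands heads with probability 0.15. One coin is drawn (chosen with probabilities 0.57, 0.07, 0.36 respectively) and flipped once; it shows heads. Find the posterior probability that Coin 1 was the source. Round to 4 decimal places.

Posterior probability ≈ 0.8293

P(heads|C1) = 0.86; P(heads|C2) = 0.67; P(heads|C3) = 0.15.
Prior × likelihood for each source: 0.57·0.86=0.4902, 0.07·0.67=0.04690, 0.36·0.15=0.05400. Summing gives P(heads) = 0.59110.
P(Coin 1 | heads) = 0.4902 / 0.59110 = 0.8293.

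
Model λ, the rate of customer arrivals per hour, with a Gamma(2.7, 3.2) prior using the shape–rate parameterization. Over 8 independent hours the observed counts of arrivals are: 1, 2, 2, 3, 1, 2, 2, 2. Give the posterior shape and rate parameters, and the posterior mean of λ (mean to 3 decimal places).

Posterior: Gamma(shape=17.7, rate=11.2); mean ≈ 1.580

Total count ∑xᵢ = 15 over n = 8 hours.
Gamma is conjugate to the Poisson likelihood: posterior is Gamma(shape = 2.7+15 = 17.7, rate = 3.2+8 = 11.2).
E[λ | data] = 17.7/11.2 = 1.580.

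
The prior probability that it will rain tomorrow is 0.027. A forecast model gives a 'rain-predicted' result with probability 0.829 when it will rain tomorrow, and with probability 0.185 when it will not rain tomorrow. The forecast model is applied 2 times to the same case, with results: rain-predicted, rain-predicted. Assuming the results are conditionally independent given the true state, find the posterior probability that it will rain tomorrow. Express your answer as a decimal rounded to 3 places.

Posterior P(H) ≈ 0.358

With H the event that it will rain tomorrow, the joint likelihood of the observed sequence is P(data|H) = 0.829·0.829 = 0.68724 and P(data|¬H) = 0.185·0.185 = 0.034225.
Bayes: P(H|data) = 0.027·0.68724 / (0.027·0.68724 + 0.973·0.034225) = 0.018556/0.051856 = 0.3578.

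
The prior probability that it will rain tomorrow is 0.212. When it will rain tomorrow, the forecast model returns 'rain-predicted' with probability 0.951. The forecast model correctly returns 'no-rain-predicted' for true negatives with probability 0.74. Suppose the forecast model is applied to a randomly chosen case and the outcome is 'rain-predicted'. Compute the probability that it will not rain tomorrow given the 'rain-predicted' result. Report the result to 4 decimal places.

P(¬H | E) ≈ 0.5040

Let H be the event that it will rain tomorrow. P(H) = 0.212, so P(¬H) = 0.788. With E the 'rain-predicted' result, P(E|H) = 0.951 and P(E|¬H) = 0.26.
P(E) = 0.951·0.212 + 0.26·0.788 = 0.20161 + 0.20488 = 0.40649.
By Bayes' theorem, P(H|E) = 0.20161 / 0.40649 = 0.4960. Hence P(¬H|E) = 1 − 0.4960 = 0.5040.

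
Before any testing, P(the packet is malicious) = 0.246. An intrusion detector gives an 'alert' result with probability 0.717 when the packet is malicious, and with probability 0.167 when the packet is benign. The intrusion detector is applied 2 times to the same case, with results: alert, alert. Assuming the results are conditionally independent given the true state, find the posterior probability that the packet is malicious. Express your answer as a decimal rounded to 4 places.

Posterior P(H) ≈ 0.8574

Let H be the event that the packet is malicious; start with P(H) = 0.246. P('alert'|H) = 0.717, P('alert'|¬H) = 0.167.
Update on result 1 ('alert'): P(H) ← 0.717·0.2460 / (0.717·0.2460 + 0.167·0.7540) = 0.17638/0.30230 = 0.5835.
Update on result 2 ('alert'): P(H) ← 0.717·0.5835 / (0.717·0.5835 + 0.167·0.4165) = 0.41835/0.48791 = 0.8574.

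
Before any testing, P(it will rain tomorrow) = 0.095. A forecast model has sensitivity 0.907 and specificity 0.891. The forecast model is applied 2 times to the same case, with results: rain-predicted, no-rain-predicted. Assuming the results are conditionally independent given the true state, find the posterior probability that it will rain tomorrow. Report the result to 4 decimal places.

Posterior P(H) ≈ 0.0836

With H the event that it will rain tomorrow, the joint likelihood of the observed sequence is P(data|H) = 0.907·0.093 = 0.084351 and P(data|¬H) = 0.109·0.891 = 0.097119.
Bayes: P(H|data) = 0.095·0.084351 / (0.095·0.084351 + 0.905·0.097119) = 0.0080133/0.095906 = 0.0836.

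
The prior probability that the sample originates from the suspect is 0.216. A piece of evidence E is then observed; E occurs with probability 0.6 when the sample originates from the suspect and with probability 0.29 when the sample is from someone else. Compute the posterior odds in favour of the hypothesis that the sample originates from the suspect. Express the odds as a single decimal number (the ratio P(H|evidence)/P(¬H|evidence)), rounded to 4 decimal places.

Posterior odds ≈ 0.5700

Prior odds = 0.216/(1−0.216) = 0.27551.
Likelihood ratio for E = 0.6/0.29 = 2.0690.
Posterior odds = prior odds × LR = 0.57002.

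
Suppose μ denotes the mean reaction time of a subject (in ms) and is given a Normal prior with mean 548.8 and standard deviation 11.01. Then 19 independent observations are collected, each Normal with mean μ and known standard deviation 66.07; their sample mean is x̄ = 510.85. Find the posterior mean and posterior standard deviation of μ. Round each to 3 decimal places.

Posterior mean ≈ 535.693; posterior SD ≈ 8.908

Prior precision 1/τ₀² = 1/11.01² = 0.00824946; data precision n/σ² = 19/66.07² = 0.00435256.
Posterior precision = 0.00824946 + 0.00435256 = 0.0126020, giving posterior SD = 1/√0.0126020 = 8.908.
Posterior mean = (0.00824946·548.8 + 0.00435256·510.85) / 0.0126020 = 535.693.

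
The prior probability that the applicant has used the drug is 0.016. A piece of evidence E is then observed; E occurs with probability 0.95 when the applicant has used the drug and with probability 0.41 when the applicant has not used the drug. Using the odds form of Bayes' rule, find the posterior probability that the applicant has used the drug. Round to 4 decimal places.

Prior odds = 0.016/(1−0.016) = 0.016260.
Likelihood ratio for E = 0.95/0.41 = 2.3171.
Posterior odds = prior odds × LR = 0.037676.
Posterior probability = odds/(1+odds) = 0.037676/1.0377 = 0.0363.

Posterior probability ≈ 0.0363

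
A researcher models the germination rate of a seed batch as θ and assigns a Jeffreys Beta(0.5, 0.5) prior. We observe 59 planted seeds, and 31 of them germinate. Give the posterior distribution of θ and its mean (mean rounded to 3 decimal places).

Observing 31 successes and 28 failures updates Beta(0.5, 0.5) by adding the success and failure counts to the two shape parameters: α = 0.5+31 = 31.5, β = 0.5+28 = 28.5.
E[θ | data] = 31.5/(31.5+28.5) = 0.525.

Posterior: Beta(31.5, 28.5); mean ≈ 0.525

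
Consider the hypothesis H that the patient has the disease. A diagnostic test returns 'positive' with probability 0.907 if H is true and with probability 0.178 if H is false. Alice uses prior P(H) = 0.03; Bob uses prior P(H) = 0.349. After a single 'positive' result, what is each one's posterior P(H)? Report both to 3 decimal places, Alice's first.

The likelihood ratio for a 'positive' result is 0.907/0.178 = 5.0955.
Alice: prior odds 0.03/0.97 = 0.030928; posterior odds 0.15759; posterior probability 0.136.
Bob: prior odds 0.349/0.651 = 0.53610; posterior odds 2.7317; posterior probability 0.732.

Alice: 0.136; Bob: 0.732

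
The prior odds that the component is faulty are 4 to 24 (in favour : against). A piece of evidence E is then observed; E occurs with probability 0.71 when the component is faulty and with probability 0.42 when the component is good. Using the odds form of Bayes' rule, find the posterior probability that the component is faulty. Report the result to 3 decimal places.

Posterior probability ≈ 0.220

Prior odds = 4/24 = 0.16667. In log-odds, ln(0.16667) = -1.7918.
Add log likelihood ratio: ln(1.6905) = 0.52501.
Posterior log-odds = -1.2667, so posterior odds = exp(-1.2667) = 0.28175. Converting, P(H|E) = 0.28175/1.2817 = 0.220.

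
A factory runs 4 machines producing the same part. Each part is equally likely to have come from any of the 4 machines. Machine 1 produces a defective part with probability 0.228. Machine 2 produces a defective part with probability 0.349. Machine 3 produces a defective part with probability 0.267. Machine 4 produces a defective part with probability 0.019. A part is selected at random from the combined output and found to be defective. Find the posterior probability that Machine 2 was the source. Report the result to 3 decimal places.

Posterior probability ≈ 0.404

P(defective|M1) = 0.228; P(defective|M2) = 0.349; P(defective|M3) = 0.267; P(defective|M4) = 0.019.
Prior × likelihood for each source: 0.25·0.228=0.05700, 0.25·0.349=0.08725, 0.25·0.267=0.06675, 0.25·0.019=0.004750. Summing gives P(defective) = 0.21575.
P(Machine 2 | defective) = 0.08725 / 0.21575 = 0.404.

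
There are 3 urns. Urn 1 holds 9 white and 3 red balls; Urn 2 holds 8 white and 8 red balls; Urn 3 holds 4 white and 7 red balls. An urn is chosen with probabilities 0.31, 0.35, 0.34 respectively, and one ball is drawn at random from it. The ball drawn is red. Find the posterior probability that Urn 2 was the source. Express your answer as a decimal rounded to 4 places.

Posterior probability ≈ 0.3732

Tabulate prior·likelihood by source: [1] prior 0.31, lik 0.25, product 0.07750; [2] prior 0.35, lik 0.5, product 0.1750; [3] prior 0.34, lik 0.6364, product 0.2164.
Normalizing constant = 0.46886; the posterior for Urn 2 is its product over the sum, 0.1750/0.46886 = 0.3732.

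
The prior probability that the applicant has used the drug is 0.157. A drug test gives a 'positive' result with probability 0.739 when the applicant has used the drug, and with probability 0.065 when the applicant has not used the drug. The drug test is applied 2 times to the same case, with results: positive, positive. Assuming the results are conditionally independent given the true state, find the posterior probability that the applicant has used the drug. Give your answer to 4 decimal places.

Let H be the event that the applicant has used the drug; start with P(H) = 0.157. P('positive'|H) = 0.739, P('positive'|¬H) = 0.065.
Update on result 1 ('positive'): P(H) ← 0.739·0.1570 / (0.739·0.1570 + 0.065·0.8430) = 0.11602/0.17082 = 0.6792.
Update on result 2 ('positive'): P(H) ← 0.739·0.6792 / (0.739·0.6792 + 0.065·0.3208) = 0.50194/0.52279 = 0.9601.

Posterior P(H) ≈ 0.9601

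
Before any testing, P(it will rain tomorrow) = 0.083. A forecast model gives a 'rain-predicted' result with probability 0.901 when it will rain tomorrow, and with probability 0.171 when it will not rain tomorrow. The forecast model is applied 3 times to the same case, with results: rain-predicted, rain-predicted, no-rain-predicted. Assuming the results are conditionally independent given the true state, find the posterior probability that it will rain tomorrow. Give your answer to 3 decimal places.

Posterior P(H) ≈ 0.231

Let H be the event that it will rain tomorrow; start with P(H) = 0.083. P('rain-predicted'|H) = 0.901, P('rain-predicted'|¬H) = 0.171.
Update on result 1 ('rain-predicted'): P(H) ← 0.901·0.0830 / (0.901·0.0830 + 0.171·0.9170) = 0.074783/0.23159 = 0.3229.
Update on result 2 ('rain-predicted'): P(H) ← 0.901·0.3229 / (0.901·0.3229 + 0.171·0.6771) = 0.29094/0.40673 = 0.7153.
Update on result 3 ('no-rain-predicted'): P(H) ← 0.099·0.7153 / (0.099·0.7153 + 0.829·0.2847) = 0.070818/0.30681 = 0.2308.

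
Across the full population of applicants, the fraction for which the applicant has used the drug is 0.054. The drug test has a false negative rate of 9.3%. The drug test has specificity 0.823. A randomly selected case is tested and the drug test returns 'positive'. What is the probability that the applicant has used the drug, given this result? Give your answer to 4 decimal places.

Write H for 'the applicant has used the drug'. Prior odds H:¬H = 0.054/0.946 = 0.057082. For the 'positive' outcome, the likelihood ratio is 0.907/0.177 = 5.1243.
Posterior odds = 0.057082 × 5.1243 = 0.29251, so P(H|E) = 0.29251/(1+0.29251) = 0.2263.

P(H | E) ≈ 0.2263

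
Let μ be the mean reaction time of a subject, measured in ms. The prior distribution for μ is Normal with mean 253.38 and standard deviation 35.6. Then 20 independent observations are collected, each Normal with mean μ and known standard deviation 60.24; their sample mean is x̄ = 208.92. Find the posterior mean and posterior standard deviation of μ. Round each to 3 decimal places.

Posterior mean ≈ 214.488; posterior SD ≈ 12.598

Prior precision 1/τ₀² = 1/35.6² = 0.00078904; data precision n/σ² = 20/60.24² = 0.00551138.
Posterior precision = 0.00078904 + 0.00551138 = 0.00630042, giving posterior SD = 1/√0.00630042 = 12.598.
Posterior mean = (0.00078904·253.38 + 0.00551138·208.92) / 0.00630042 = 214.488.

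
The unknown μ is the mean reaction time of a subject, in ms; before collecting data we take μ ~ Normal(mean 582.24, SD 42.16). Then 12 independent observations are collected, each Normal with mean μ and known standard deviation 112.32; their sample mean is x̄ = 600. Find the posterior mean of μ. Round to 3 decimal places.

With known σ, the Normal prior is conjugate. Weight on the data is w = (n/σ²)/(n/σ² + 1/τ₀²) = 0.00095119/(0.00095119+0.00056260) = 0.62835.
Posterior mean = w·x̄ + (1−w)·μ₀ = 0.62835·600 + 0.37165·582.24 = 593.400.

Posterior mean ≈ 593.400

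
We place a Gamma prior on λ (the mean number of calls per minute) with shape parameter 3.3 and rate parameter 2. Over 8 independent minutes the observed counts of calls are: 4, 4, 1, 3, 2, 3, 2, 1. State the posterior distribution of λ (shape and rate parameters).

Total count ∑xᵢ = 20 over n = 8 minutes.
Gamma is conjugate to the Poisson likelihood: posterior is Gamma(shape = 3.3+20 = 23.3, rate = 2+8 = 10).

Posterior: Gamma(shape=23.3, rate=10)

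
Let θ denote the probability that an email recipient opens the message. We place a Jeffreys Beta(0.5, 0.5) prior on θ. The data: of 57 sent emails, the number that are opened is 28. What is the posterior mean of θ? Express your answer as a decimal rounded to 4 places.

Posterior mean ≈ 0.4914

Observing 28 successes and 29 failures updates Beta(0.5, 0.5) by adding the success and failure counts to the two shape parameters: α = 0.5+28 = 28.5, β = 0.5+29 = 29.5.
Posterior mean = α/(α+β) = 28.5/58 = 0.4914.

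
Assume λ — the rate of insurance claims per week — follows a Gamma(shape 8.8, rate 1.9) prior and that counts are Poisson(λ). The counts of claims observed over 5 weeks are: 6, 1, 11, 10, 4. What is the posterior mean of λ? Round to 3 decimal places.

Posterior mean ≈ 5.913

The Poisson likelihood adds the total count to the shape and the number of exposure periods to the rate. Here ∑xᵢ = 32 and n = 5, so shape 8.8→40.8 and rate 1.9→6.9.
Posterior mean = shape/rate = 40.8/6.9 = 5.913.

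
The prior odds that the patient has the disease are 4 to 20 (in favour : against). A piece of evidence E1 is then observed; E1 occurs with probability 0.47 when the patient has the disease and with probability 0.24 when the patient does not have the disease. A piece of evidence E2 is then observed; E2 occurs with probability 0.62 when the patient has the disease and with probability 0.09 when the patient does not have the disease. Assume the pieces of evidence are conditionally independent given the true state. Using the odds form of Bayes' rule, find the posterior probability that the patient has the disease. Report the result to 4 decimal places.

Posterior probability ≈ 0.7296

Prior odds = 4/20 = 0.20000.
Likelihood ratio for E1 = 0.47/0.24 = 1.9583.
Likelihood ratio for E2 = 0.62/0.09 = 6.8889.
Posterior odds = prior odds × LR₁ × LR₂ = 2.6981.
Posterior probability = odds/(1+odds) = 2.6981/3.6981 = 0.7296.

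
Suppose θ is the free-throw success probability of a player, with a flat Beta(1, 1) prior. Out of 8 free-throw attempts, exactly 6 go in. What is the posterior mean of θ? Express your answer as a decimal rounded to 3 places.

Posterior mean ≈ 0.700

The binomial likelihood is conjugate to the Beta prior: with 6 successes and 2 failures, the posterior is Beta(1+6, 1+2) = Beta(7, 3).
E[θ | data] = 7/(7+3) = 0.700.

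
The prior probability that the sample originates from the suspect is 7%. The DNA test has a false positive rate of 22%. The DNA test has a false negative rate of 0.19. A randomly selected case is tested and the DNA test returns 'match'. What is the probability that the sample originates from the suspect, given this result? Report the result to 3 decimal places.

P(H | E) ≈ 0.217

Let H be the event that the sample originates from the suspect. P(H) = 0.07, so P(¬H) = 0.93. With E the 'match' result, P(E|H) = 0.81 and P(E|¬H) = 0.22.
P(E) = 0.81·0.07 + 0.22·0.93 = 0.056700 + 0.20460 = 0.26130.
By Bayes' theorem, P(H|E) = 0.056700 / 0.26130 = 0.217.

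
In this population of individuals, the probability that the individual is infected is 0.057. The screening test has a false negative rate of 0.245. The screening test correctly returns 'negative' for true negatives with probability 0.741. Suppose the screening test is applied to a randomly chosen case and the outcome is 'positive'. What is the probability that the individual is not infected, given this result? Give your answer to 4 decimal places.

Let H be the event that the individual is infected. P(H) = 0.057, so P(¬H) = 0.943. With E the 'positive' result, P(E|H) = 0.755 and P(E|¬H) = 0.259.
P(E) = 0.755·0.057 + 0.259·0.943 = 0.043035 + 0.24424 = 0.28727.
By Bayes' theorem, P(H|E) = 0.043035 / 0.28727 = 0.1498. Hence P(¬H|E) = 1 − 0.1498 = 0.8502.

P(¬H | E) ≈ 0.8502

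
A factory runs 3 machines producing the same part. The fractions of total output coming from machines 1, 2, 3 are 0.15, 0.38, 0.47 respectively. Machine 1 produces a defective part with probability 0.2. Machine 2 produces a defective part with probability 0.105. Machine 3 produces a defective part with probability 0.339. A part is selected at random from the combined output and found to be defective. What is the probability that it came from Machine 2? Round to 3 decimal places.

P(defective|M1) = 0.2; P(defective|M2) = 0.105; P(defective|M3) = 0.339.
Prior × likelihood for each source: 0.15·0.2=0.03000, 0.38·0.105=0.03990, 0.47·0.339=0.1593. Summing gives P(defective) = 0.22923.
P(Machine 2 | defective) = 0.03990 / 0.22923 = 0.174.

Posterior probability ≈ 0.174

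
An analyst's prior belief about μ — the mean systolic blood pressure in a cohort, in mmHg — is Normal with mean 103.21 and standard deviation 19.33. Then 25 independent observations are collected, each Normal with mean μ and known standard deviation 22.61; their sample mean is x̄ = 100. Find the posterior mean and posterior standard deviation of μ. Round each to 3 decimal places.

Posterior mean ≈ 100.167; posterior SD ≈ 4.403

With known σ, the Normal prior is conjugate. Weight on the data is w = (n/σ²)/(n/σ² + 1/τ₀²) = 0.0489034/(0.0489034+0.00267631) = 0.94811.
Posterior mean = w·x̄ + (1−w)·μ₀ = 0.94811·100 + 0.051887·103.21 = 100.167. Posterior variance = 1/(0.0489034+0.00267631) = 19.3875, so SD = 4.403.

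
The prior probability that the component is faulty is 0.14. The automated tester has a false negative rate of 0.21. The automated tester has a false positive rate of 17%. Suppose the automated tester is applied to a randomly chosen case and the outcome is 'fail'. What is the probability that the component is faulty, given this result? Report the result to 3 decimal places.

P(H | E) ≈ 0.431

Write H for 'the component is faulty'. Prior odds H:¬H = 0.14/0.86 = 0.16279. For the 'fail' outcome, the likelihood ratio is 0.79/0.17 = 4.6471.
Posterior odds = 0.16279 × 4.6471 = 0.75650, so P(H|E) = 0.75650/(1+0.75650) = 0.431.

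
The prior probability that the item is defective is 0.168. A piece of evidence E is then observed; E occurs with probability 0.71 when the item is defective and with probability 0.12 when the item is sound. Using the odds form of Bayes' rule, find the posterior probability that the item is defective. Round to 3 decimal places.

Prior odds = 0.168/(1−0.168) = 0.20192. In log-odds, ln(0.20192) = -1.5999.
Add log likelihood ratio: ln(5.9167) = 1.7778.
Posterior log-odds = 0.17790, so posterior odds = exp(0.17790) = 1.1947. Converting, P(H|E) = 1.1947/2.1947 = 0.544.

Posterior probability ≈ 0.544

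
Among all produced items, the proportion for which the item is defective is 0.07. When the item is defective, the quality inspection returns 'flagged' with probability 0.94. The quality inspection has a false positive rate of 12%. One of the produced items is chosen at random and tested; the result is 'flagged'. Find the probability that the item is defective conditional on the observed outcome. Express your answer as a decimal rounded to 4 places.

Let H be the event that the item is defective. P(H) = 0.07, so P(¬H) = 0.93. With E the 'flagged' result, P(E|H) = 0.94 and P(E|¬H) = 0.12.
P(E) = 0.94·0.07 + 0.12·0.93 = 0.065800 + 0.11160 = 0.17740.
By Bayes' theorem, P(H|E) = 0.065800 / 0.17740 = 0.3709.

P(H | E) ≈ 0.3709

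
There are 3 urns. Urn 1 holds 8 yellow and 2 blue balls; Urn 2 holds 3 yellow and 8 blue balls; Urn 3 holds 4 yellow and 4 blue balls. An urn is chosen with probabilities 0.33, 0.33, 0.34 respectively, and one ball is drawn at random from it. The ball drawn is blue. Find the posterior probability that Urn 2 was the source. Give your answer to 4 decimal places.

Tabulate prior·likelihood by source: [1] prior 0.33, lik 0.2, product 0.06600; [2] prior 0.33, lik 0.7273, product 0.2400; [3] prior 0.34, lik 0.5, product 0.1700.
Normalizing constant = 0.47600; the posterior for Urn 2 is its product over the sum, 0.2400/0.47600 = 0.5042.

Posterior probability ≈ 0.5042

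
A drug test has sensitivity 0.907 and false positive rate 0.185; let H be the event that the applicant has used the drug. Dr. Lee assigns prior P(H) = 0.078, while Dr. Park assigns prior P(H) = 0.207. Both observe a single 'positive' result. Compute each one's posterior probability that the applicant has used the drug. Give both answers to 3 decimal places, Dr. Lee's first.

The likelihood ratio for a 'positive' result is 0.907/0.185 = 4.9027.
Dr. Lee: prior odds 0.078/0.922 = 0.084599; posterior odds 0.41476; posterior probability 0.293.
Dr. Park: prior odds 0.207/0.793 = 0.26103; posterior odds 1.2798; posterior probability 0.561.

Dr. Lee: 0.293; Dr. Park: 0.561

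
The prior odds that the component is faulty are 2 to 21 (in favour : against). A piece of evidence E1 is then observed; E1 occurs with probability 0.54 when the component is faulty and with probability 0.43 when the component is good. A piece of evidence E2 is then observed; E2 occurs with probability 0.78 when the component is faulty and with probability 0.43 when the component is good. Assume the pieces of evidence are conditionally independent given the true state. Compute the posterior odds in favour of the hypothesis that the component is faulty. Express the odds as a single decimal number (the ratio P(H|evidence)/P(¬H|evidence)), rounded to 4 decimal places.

Posterior odds ≈ 0.2170

Prior odds = 2/21 = 0.095238. In log-odds, ln(0.095238) = -2.3514.
Add log likelihood ratios: ln(1.2558) + ln(1.8140) = 0.82329.
Posterior log-odds = -1.5281, so posterior odds = exp(-1.5281) = 0.21695.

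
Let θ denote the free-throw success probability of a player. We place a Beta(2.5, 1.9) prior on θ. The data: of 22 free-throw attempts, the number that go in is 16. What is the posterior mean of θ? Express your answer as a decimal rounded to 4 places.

Posterior mean ≈ 0.7008

The binomial likelihood is conjugate to the Beta prior: with 16 successes and 6 failures, the posterior is Beta(2.5+16, 1.9+6) = Beta(18.5, 7.9).
Posterior mean = α/(α+β) = 18.5/26.4 = 0.7008.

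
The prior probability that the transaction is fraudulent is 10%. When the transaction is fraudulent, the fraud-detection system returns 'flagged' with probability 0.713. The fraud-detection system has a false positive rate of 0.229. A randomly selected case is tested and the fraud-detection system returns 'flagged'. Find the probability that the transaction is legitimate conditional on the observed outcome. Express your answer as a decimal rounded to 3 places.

P(¬H | E) ≈ 0.743

Let H be the event that the transaction is fraudulent. P(H) = 0.1, so P(¬H) = 0.9. With E the 'flagged' result, P(E|H) = 0.713 and P(E|¬H) = 0.229.
P(E) = 0.713·0.1 + 0.229·0.9 = 0.071300 + 0.20610 = 0.27740.
By Bayes' theorem, P(H|E) = 0.071300 / 0.27740 = 0.257. Hence P(¬H|E) = 1 − 0.257 = 0.743.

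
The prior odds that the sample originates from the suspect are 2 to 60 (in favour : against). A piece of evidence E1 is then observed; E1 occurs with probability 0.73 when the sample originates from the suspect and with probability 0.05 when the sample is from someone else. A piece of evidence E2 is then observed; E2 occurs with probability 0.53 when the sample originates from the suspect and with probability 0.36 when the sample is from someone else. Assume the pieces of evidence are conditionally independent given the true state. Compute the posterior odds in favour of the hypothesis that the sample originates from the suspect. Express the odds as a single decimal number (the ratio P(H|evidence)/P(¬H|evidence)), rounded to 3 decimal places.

Prior odds = 2/60 = 0.033333. In log-odds, ln(0.033333) = -3.4012.
Add log likelihood ratios: ln(14.600) + ln(1.4722) = 3.0678.
Posterior log-odds = -0.33340, so posterior odds = exp(-0.33340) = 0.71648.

Posterior odds ≈ 0.716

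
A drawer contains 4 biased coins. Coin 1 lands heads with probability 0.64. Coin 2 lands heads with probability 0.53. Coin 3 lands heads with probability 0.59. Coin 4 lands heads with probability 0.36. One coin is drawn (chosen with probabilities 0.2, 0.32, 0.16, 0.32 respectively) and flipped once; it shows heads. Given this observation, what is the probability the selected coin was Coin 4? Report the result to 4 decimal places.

P(heads|C1) = 0.64; P(heads|C2) = 0.53; P(heads|C3) = 0.59; P(heads|C4) = 0.36.
Prior × likelihood for each source: 0.2·0.64=0.1280, 0.32·0.53=0.1696, 0.16·0.59=0.09440, 0.32·0.36=0.1152. Summing gives P(heads) = 0.50720.
P(Coin 4 | heads) = 0.1152 / 0.50720 = 0.2271.

Posterior probability ≈ 0.2271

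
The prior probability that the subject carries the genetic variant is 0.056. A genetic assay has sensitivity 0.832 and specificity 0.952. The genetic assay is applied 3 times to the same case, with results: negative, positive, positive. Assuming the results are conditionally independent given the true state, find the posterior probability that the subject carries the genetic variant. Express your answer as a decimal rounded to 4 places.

Posterior P(H) ≈ 0.7588

With H the event that the subject carries the genetic variant, the joint likelihood of the observed sequence is P(data|H) = 0.168·0.832·0.832 = 0.11629 and P(data|¬H) = 0.952·0.048·0.048 = 0.0021934.
Bayes: P(H|data) = 0.056·0.11629 / (0.056·0.11629 + 0.944·0.0021934) = 0.0065124/0.0085830 = 0.7588.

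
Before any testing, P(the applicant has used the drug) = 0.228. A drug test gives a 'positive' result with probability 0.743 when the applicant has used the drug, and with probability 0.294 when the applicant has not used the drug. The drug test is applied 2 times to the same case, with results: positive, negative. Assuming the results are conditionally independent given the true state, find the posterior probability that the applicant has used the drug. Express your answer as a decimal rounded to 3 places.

Posterior P(H) ≈ 0.214

Let H be the event that the applicant has used the drug; start with P(H) = 0.228. P('positive'|H) = 0.743, P('positive'|¬H) = 0.294.
Update on result 1 ('positive'): P(H) ← 0.743·0.2280 / (0.743·0.2280 + 0.294·0.7720) = 0.16940/0.39637 = 0.4274.
Update on result 2 ('negative'): P(H) ← 0.257·0.4274 / (0.257·0.4274 + 0.706·0.5726) = 0.10984/0.51410 = 0.2137.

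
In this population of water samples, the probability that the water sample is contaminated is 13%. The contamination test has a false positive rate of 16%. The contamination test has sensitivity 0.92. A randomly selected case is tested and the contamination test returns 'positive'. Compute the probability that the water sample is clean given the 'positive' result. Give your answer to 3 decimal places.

Write H for 'the water sample is contaminated'. Prior odds H:¬H = 0.13/0.87 = 0.14943. For the 'positive' outcome, the likelihood ratio is 0.92/0.16 = 5.7500.
Posterior odds = 0.14943 × 5.7500 = 0.85920, so P(H|E) = 0.85920/(1+0.85920) = 0.462. Then P(¬H|E) = 1 − 0.462 = 0.538.

P(¬H | E) ≈ 0.538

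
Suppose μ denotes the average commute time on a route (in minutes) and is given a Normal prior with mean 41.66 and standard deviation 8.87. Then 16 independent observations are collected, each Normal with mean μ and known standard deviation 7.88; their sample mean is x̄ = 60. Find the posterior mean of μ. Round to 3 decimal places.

Prior precision 1/τ₀² = 1/8.87² = 0.0127102; data precision n/σ² = 16/7.88² = 0.257672.
Posterior precision = 0.0127102 + 0.257672 = 0.270382.
Posterior mean = (0.0127102·41.66 + 0.257672·60) / 0.270382 = 59.138.

Posterior mean ≈ 59.138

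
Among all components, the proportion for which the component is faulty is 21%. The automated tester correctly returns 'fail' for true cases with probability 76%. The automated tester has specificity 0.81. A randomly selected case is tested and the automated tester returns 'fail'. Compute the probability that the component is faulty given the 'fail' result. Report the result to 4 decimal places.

P(H | E) ≈ 0.5153

Write H for 'the component is faulty'. Prior odds H:¬H = 0.21/0.79 = 0.26582. For the 'fail' outcome, the likelihood ratio is 0.76/0.19 = 4.0000.
Posterior odds = 0.26582 × 4.0000 = 1.0633, so P(H|E) = 1.0633/(1+1.0633) = 0.5153.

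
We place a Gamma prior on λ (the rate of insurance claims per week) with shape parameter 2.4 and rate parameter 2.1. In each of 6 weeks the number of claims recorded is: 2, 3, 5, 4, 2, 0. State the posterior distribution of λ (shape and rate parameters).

Total count ∑xᵢ = 16 over n = 6 weeks.
Gamma is conjugate to the Poisson likelihood: posterior is Gamma(shape = 2.4+16 = 18.4, rate = 2.1+6 = 8.1).

Posterior: Gamma(shape=18.4, rate=8.1)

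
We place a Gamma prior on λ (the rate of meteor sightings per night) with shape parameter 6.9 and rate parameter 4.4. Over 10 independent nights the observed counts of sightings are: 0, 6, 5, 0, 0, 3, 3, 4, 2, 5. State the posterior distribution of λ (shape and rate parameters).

Total count ∑xᵢ = 28 over n = 10 nights.
Gamma is conjugate to the Poisson likelihood: posterior is Gamma(shape = 6.9+28 = 34.9, rate = 4.4+10 = 14.4).

Posterior: Gamma(shape=34.9, rate=14.4)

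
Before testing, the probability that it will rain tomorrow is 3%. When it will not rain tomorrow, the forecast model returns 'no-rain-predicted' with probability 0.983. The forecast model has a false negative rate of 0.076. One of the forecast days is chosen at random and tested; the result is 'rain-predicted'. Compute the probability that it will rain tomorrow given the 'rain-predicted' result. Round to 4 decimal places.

Write H for 'it will rain tomorrow'. Prior odds H:¬H = 0.03/0.97 = 0.030928. For the 'rain-predicted' outcome, the likelihood ratio is 0.924/0.017 = 54.353.
Posterior odds = 0.030928 × 54.353 = 1.6810, so P(H|E) = 1.6810/(1+1.6810) = 0.6270.

P(H | E) ≈ 0.6270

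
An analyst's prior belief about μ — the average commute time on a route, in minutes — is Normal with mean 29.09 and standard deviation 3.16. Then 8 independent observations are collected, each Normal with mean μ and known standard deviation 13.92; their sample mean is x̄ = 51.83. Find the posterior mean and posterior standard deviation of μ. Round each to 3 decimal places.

With known σ, the Normal prior is conjugate. Weight on the data is w = (n/σ²)/(n/σ² + 1/τ₀²) = 0.0412868/(0.0412868+0.100144) = 0.29192.
Posterior mean = w·x̄ + (1−w)·μ₀ = 0.29192·51.83 + 0.70808·29.09 = 35.728. Posterior variance = 1/(0.0412868+0.100144) = 7.07058, so SD = 2.659.

Posterior mean ≈ 35.728; posterior SD ≈ 2.659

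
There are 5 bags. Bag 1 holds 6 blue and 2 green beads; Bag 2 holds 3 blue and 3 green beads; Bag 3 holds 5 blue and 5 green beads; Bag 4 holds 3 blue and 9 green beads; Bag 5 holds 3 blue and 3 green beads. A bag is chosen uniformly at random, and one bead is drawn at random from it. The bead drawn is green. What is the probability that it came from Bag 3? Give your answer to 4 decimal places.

Posterior probability ≈ 0.2000

P(green|Bag 1) = 0.25; P(green|Bag 2) = 0.5; P(green|Bag 3) = 0.5; P(green|Bag 4) = 0.75; P(green|Bag 5) = 0.5.
Prior × likelihood for each source: 0.2·0.25=0.05000, 0.2·0.5=0.1000, 0.2·0.5=0.1000, 0.2·0.75=0.1500, 0.2·0.5=0.1000. Summing gives P(green) = 0.50000.
P(Bag 3 | green) = 0.1000 / 0.50000 = 0.2000.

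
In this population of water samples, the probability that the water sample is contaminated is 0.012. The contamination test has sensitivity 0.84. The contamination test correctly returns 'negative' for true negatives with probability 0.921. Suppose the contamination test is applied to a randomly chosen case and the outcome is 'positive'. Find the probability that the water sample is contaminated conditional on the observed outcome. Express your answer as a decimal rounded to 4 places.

P(H | E) ≈ 0.1144

Write H for 'the water sample is contaminated'. Prior odds H:¬H = 0.012/0.988 = 0.012146. For the 'positive' outcome, the likelihood ratio is 0.84/0.079 = 10.633.
Posterior odds = 0.012146 × 10.633 = 0.12914, so P(H|E) = 0.12914/(1+0.12914) = 0.1144.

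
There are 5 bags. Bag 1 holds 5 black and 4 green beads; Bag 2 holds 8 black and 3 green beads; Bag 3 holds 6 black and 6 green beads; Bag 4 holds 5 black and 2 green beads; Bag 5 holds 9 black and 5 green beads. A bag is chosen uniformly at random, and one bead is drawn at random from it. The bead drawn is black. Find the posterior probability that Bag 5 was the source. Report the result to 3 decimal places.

P(black|Bag 1) = 0.5556; P(black|Bag 2) = 0.7273; P(black|Bag 3) = 0.5; P(black|Bag 4) = 0.7143; P(black|Bag 5) = 0.6429.
Prior × likelihood for each source: 0.2·0.5556=0.1111, 0.2·0.7273=0.1455, 0.2·0.5=0.1000, 0.2·0.7143=0.1429, 0.2·0.6429=0.1286. Summing gives P(black) = 0.62799.
P(Bag 5 | black) = 0.1286 / 0.62799 = 0.205.

Posterior probability ≈ 0.205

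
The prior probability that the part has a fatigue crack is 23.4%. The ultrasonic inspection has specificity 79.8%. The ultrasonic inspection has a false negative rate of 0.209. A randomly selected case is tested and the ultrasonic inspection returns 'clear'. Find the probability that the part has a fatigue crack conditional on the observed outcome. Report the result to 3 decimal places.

P(H | E) ≈ 0.074

Let H be the event that the part has a fatigue crack. P(H) = 0.234, so P(¬H) = 0.766. With E the 'clear' result, P(E|H) = 0.209 and P(E|¬H) = 0.798.
P(E) = 0.209·0.234 + 0.798·0.766 = 0.048906 + 0.61127 = 0.66017.
By Bayes' theorem, P(H|E) = 0.048906 / 0.66017 = 0.074.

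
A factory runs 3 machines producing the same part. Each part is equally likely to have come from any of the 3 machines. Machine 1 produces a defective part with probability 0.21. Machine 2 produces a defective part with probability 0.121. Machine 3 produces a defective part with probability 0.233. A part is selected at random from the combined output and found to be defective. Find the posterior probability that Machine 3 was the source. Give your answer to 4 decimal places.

Posterior probability ≈ 0.4131

Tabulate prior·likelihood by source: [1] prior 0.333333, lik 0.21, product 0.07000; [2] prior 0.333333, lik 0.121, product 0.04033; [3] prior 0.333333, lik 0.233, product 0.07767.
Normalizing constant = 0.18800; the posterior for Machine 3 is its product over the sum, 0.07767/0.18800 = 0.4131.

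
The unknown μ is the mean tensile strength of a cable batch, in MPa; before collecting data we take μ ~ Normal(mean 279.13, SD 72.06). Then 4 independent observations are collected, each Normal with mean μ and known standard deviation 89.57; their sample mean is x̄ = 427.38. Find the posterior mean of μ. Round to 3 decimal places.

Prior precision 1/τ₀² = 1/72.06² = 0.00019258; data precision n/σ² = 4/89.57² = 0.00049858.
Posterior precision = 0.00019258 + 0.00049858 = 0.00069116.
Posterior mean = (0.00019258·279.13 + 0.00049858·427.38) / 0.00069116 = 386.073.

Posterior mean ≈ 386.073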